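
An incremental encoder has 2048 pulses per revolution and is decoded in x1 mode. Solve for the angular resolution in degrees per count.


resolution = 360 / (PPR * 1) = 360 / 2048 = 0.1758

0.1758 degrees


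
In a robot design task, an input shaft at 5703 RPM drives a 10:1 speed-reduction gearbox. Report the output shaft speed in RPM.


omega_out = omega_in / N = 5703 / 10 = 570.3000

570.3000 RPM


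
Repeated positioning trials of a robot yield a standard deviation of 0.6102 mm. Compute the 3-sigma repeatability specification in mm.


repeatability = 3*sigma = 3*0.6102 = 1.8306

1.8306 mm


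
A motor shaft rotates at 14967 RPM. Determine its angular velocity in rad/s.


omega = 14967 * 2*pi/60 = 1567.3406

1567.3406 rad/s


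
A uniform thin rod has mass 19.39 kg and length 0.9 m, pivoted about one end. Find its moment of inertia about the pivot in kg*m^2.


I = (1/3)*m*L^2 = (1/3)*19.39*0.9^2 = 5.2353

5.2353 kg*m^2


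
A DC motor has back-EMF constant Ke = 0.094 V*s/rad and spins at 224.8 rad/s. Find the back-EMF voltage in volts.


V_emf = Ke * omega = 0.094*224.8 = 21.1312

21.1312 V


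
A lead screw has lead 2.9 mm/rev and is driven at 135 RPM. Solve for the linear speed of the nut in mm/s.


v = lead * (RPM/60) = 2.9*135/60 = 6.5250

6.5250 mm/s


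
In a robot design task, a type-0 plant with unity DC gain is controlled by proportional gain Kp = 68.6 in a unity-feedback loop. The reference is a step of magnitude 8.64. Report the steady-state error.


e_ss = R/(1 + Kp) = 8.64/(1 + 68.6) = 8.64/69.6000 = 0.1241

0.1241


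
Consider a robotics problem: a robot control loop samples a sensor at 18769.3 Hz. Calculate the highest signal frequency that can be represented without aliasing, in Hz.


f_max = f_s/2 = 18769.3/2 = 9384.6500

9384.6500 Hz


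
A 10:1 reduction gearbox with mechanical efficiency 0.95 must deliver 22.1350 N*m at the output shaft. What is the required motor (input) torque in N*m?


tau_in = tau_out / (N * eta) = 22.1350 / (10 * 0.95) = 2.3300

2.3300 N*m


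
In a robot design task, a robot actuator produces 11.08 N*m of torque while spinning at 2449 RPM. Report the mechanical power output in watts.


omega = 2449 * 2*pi/60 = 256.458680 rad/s
P = tau * omega = 11.08 * 256.458680 = 2841.5622

2841.5622 W


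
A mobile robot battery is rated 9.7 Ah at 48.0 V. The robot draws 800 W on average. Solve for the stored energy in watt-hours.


E = capacity * V = 9.7*48.0 = 465.6000

465.6000 Wh


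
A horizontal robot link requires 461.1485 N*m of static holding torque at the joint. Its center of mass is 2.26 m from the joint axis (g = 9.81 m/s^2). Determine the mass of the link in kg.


m = tau / (g*L) = 461.1485 / (9.81 * 2.26) = 20.8000

20.8000 kg


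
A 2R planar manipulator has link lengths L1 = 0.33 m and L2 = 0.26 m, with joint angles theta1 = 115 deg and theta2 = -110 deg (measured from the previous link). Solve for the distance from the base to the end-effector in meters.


x = L1*cos(th1) + L2*cos(th1+th2) = 0.119547
y = L1*sin(th1) + L2*sin(th1+th2) = 0.321742
d = sqrt(x^2 + y^2) = sqrt(0.014291 + 0.103518) = 0.3432

0.3432 m


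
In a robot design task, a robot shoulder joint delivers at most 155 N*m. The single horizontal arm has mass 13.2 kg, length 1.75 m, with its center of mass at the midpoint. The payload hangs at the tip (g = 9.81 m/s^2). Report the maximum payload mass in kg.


tau_arm = m_arm*g*(L/2) = 13.2*9.81*1.75/2 = 113.3055 N*m
tau_payload = tau_max - tau_arm = 155 - 113.3055 = 41.6945
m_payload = tau_payload / (g*L) = 41.6945 / (9.81*1.75) = 2.4287

2.4287 kg


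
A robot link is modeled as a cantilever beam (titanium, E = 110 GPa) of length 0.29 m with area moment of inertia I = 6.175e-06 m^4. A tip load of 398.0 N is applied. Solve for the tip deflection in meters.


delta = F*L^3/(3*E*I) = 398.0*0.29^3/(3*1.100e+11*6.175e-06)
      = 9.706822/2037750 = 4.7635e-06

4.7635e-06 m


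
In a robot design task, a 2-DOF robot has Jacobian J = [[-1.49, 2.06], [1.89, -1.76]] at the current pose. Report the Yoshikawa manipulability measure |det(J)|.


det(J) = -1.49*-1.76 - (2.06)*(1.89) = -1.2710
|det(J)| = 1.2710

1.2710


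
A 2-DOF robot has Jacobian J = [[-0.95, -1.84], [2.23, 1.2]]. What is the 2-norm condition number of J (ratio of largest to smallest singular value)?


JJ^T eigenvalues: trace(JJ^T) = 10.7010, det(JJ^T) = det(J)^2 = 8.78055424
s_max^2 = (10.7010 + sqrt(79.38918404))/2 = 9.80553042
s_min^2 = (10.7010 - sqrt(79.38918404))/2 = 0.89546958
kappa = s_max/s_min = sqrt(9.80553042/0.89546958) = 3.3091

3.3091


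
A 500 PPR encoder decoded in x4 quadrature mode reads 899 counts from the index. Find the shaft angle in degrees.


angle = counts * 360 / (PPR*4) = 899 * 360 / 2000 = 161.8200

161.8200 degrees


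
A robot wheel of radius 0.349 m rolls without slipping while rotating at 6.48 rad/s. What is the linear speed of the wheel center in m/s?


v = omega * r = 6.48 * 0.349 = 2.2615

2.2615 m/s


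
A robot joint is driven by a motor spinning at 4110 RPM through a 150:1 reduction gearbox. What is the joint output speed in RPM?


omega_joint = omega_motor / N = 4110 / 150 = 27.4000

27.4000 RPM


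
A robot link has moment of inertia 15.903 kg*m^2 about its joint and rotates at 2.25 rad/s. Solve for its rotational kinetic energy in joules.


KE = (1/2)*I*omega^2 = 0.5*15.903*2.25^2 = 40.2545

40.2545 J


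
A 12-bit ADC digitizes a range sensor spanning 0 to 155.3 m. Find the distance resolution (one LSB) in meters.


res = range / 2^n = 155.3/2^12 = 155.3/4096 = 0.0379

0.0379 m


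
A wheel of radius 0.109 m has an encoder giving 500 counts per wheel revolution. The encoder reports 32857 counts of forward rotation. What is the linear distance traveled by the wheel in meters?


revs = 32857/500 = 65.714000
d = revs * 2*pi*r = 65.714000 * 2*pi*0.109 = 45.0054

45.0054 m


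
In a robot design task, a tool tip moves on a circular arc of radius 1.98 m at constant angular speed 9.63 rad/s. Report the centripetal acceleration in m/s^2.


a_c = omega^2 * r = 9.63^2 * 1.98 = 183.6191

183.6191 m/s^2


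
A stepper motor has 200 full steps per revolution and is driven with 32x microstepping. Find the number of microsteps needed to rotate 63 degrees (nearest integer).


step_size = 360/(200*32) = 360/6400 = 0.056250 deg
n = 63/(360/6400) = 63*6400/360 = 1120

1120 steps


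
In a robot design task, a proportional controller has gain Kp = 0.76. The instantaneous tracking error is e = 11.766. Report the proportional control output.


u_P = Kp * e = 0.76 * 11.766 = 8.9422

8.9422


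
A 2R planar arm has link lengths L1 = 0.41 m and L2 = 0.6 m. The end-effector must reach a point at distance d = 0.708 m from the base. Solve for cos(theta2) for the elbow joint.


cos(th2) = (d^2 - L1^2 - L2^2)/(2*L1*L2) = (0.708^2 - 0.41^2 - 0.6^2)/(2*0.41*0.6) = -0.0545

-0.0545


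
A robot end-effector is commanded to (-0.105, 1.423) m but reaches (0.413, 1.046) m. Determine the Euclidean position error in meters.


dx = 0.413 - (-0.105) = 0.5180, dy = 1.046 - (1.423) = -0.3770
err = sqrt(0.268324 + 0.142129) = 0.6407

0.6407 m


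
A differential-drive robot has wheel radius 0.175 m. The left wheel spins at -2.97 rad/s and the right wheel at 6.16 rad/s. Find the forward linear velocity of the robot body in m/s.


v = r*(wR + wL)/2 = 0.175*(6.16 + -2.97)/2 = 0.2791

0.2791 m/s


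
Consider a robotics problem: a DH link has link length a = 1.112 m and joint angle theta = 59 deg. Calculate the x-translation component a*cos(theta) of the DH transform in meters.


a*cos(theta) = 1.112*cos(59 deg) = 0.5727

0.5727 m


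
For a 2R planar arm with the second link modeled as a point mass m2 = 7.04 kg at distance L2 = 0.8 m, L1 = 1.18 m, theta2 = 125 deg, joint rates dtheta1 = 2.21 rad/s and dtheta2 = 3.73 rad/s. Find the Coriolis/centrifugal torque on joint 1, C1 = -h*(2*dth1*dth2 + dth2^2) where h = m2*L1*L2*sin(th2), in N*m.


h = m2*L1*L2*sin(th2) = 7.04*1.18*0.8*sin(125 deg) = 5.443888
C1 = -h*(2*2.21*3.73 + 3.73^2) = -5.443888*30.3995 = -165.4915

-165.4915 N*m


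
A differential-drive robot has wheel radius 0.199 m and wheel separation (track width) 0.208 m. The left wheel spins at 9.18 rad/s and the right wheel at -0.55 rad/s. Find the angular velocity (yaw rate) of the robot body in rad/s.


omega = r*(wR - wL)/L = 0.199*(-0.55 - (9.18))/0.208 = -9.3090

-9.3090 rad/s


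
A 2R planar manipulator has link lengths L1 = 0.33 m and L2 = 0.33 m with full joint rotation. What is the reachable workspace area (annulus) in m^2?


r_max = L1 + L2 = 0.6600, r_min = |L1 - L2| = 0
A = pi*(r_max^2 - r_min^2) = pi*(0.4356 - 0) = 1.3685

1.3685 m^2


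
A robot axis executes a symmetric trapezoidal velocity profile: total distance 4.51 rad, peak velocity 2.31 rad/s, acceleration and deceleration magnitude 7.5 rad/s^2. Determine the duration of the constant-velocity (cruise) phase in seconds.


t_acc = v/a = 0.308000 s, d_acc = v^2/(2a) = 0.355740 rad each
d_cruise = 4.51 - 2*0.355740 = 3.798520 rad
t_cruise = d_cruise/v = 3.798520/2.31 = 1.6444

1.6444 s


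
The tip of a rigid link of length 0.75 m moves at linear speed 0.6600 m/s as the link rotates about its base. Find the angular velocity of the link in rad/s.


omega = v / L = 0.6600 / 0.75 = 0.8800

0.8800 rad/s


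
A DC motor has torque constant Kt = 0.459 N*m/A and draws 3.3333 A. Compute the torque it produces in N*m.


tau = Kt * I = 0.459*3.3333 = 1.5300

1.5300 N*m


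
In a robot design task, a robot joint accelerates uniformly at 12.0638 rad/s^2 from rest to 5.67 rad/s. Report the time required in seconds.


t = delta_omega / alpha = 5.67 / 12.0638 = 0.4700

0.4700 s


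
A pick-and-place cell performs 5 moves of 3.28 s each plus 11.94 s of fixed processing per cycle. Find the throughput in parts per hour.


T_cycle = 5*3.28 + 11.94 = 28.3400 s
rate = 3600/T = 127.0289

127.0289 parts/hour


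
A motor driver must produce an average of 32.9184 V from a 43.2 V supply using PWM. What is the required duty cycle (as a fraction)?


D = V_avg/V_supply = 32.9184/43.2 = 0.7620

0.7620


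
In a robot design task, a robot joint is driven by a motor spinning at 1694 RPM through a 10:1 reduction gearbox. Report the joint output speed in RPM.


omega_joint = omega_motor / N = 1694 / 10 = 169.4000

169.4000 RPM


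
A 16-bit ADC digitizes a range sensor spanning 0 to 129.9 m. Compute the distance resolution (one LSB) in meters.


res = range / 2^n = 129.9/2^16 = 129.9/65536 = 0.0020

0.0020 m


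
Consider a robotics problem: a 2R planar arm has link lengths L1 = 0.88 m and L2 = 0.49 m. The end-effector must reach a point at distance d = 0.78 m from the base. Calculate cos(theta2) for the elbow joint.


cos(th2) = (d^2 - L1^2 - L2^2)/(2*L1*L2) = (0.78^2 - 0.88^2 - 0.49^2)/(2*0.88*0.49) = -0.4709

-0.4709


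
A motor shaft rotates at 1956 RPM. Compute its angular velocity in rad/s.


omega = 1956 * 2*pi/60 = 204.8318

204.8318 rad/s


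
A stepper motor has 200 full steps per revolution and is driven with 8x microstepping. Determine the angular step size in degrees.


step = 360/(200*8) = 360/1600 = 0.2250

0.2250 degrees


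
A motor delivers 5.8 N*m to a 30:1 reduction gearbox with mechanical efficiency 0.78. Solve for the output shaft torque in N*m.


tau_out = tau_in * N * eta = 5.8 * 30 * 0.78 = 135.7200

135.7200 N*m


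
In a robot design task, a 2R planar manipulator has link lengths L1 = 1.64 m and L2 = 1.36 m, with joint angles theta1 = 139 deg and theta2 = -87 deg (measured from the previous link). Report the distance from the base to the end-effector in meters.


x = L1*cos(th1) + L2*cos(th1+th2) = -0.400424
y = L1*sin(th1) + L2*sin(th1+th2) = 2.147631
d = sqrt(x^2 + y^2) = sqrt(0.160339 + 4.612319) = 2.1846

2.1846 m


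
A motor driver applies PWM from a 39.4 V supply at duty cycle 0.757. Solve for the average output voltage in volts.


V_avg = V_supply * D = 39.4*0.757 = 29.8258

29.8258 V


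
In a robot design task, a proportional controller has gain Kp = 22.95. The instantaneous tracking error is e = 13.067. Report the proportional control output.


u_P = Kp * e = 22.95 * 13.067 = 299.8877

299.8877


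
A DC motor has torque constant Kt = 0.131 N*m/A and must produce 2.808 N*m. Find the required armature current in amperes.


I = tau / Kt = 2.808/0.131 = 21.4351

21.4351 A


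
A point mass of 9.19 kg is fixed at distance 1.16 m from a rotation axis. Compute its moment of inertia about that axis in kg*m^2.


I = m*r^2 = 9.19*1.16^2 = 12.3661

12.3661 kg*m^2


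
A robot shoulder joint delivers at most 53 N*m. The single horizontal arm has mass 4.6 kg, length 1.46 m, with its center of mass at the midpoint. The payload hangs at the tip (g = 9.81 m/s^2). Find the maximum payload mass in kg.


tau_arm = m_arm*g*(L/2) = 4.6*9.81*1.46/2 = 32.9420 N*m
tau_payload = tau_max - tau_arm = 53 - 32.9420 = 20.0580
m_payload = tau_payload / (g*L) = 20.0580 / (9.81*1.46) = 1.4004

1.4004 kg


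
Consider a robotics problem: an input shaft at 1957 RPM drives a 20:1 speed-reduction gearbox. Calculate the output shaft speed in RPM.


omega_out = omega_in / N = 1957 / 20 = 97.8500

97.8500 RPM


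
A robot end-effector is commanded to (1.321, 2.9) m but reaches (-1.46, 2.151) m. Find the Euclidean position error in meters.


dx = -1.46 - (1.321) = -2.7810, dy = 2.151 - (2.9) = -0.7490
err = sqrt(7.733961 + 0.561001) = 2.8801

2.8801 m


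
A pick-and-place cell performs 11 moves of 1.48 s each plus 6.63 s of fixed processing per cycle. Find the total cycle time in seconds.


T = 11*1.48 + 6.63 = 22.9100

22.9100 s


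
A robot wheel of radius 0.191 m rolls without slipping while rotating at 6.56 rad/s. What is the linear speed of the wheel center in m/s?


v = omega * r = 6.56 * 0.191 = 1.2530

1.2530 m/s


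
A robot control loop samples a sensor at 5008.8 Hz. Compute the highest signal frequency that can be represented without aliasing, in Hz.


f_max = f_s/2 = 5008.8/2 = 2504.4000

2504.4000 Hz


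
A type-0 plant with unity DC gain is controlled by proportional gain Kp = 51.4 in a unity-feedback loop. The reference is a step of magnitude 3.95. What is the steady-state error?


e_ss = R/(1 + Kp) = 3.95/(1 + 51.4) = 3.95/52.4000 = 0.0754

0.0754


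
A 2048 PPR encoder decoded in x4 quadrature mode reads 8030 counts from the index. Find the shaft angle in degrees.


angle = counts * 360 / (PPR*4) = 8030 * 360 / 8192 = 352.8809

352.8809 degrees


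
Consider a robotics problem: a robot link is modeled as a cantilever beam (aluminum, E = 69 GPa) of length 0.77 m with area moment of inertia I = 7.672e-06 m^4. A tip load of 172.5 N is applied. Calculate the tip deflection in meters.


delta = F*L^3/(3*E*I) = 172.5*0.77^3/(3*6.900e+10*7.672e-06)
      = 78.7519425/1588104 = 4.9589e-05

4.9589e-05 m


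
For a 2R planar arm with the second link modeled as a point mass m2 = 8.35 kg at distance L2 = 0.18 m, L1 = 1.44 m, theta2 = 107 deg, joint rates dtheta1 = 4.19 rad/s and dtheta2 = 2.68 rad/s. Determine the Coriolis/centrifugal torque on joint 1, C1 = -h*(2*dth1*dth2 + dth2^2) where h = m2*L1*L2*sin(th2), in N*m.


h = m2*L1*L2*sin(th2) = 8.35*1.44*0.18*sin(107 deg) = 2.069750
C1 = -h*(2*4.19*2.68 + 2.68^2) = -2.069750*29.6408 = -61.3490

-61.3490 N*m


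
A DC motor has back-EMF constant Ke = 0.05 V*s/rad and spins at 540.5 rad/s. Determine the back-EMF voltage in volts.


V_emf = Ke * omega = 0.05*540.5 = 27.0250

27.0250 V


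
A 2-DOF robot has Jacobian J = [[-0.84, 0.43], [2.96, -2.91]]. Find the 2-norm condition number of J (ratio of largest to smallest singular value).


JJ^T eigenvalues: trace(JJ^T) = 18.1202, det(JJ^T) = det(J)^2 = 1.37264656
s_max^2 = (18.1202 + sqrt(322.85106180))/2 = 18.04412835
s_min^2 = (18.1202 - sqrt(322.85106180))/2 = 0.07607165
kappa = s_max/s_min = sqrt(18.04412835/0.07607165) = 15.4013

15.4013


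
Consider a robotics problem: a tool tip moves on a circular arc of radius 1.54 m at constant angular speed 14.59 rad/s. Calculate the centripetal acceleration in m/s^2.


a_c = omega^2 * r = 14.59^2 * 1.54 = 327.8169

327.8169 m/s^2


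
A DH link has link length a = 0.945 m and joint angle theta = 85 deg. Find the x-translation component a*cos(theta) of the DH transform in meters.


a*cos(theta) = 0.945*cos(85 deg) = 0.0824

0.0824 m


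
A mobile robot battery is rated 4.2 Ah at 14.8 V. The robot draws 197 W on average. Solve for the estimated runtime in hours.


E = 4.2*14.8 = 62.1600 Wh
t = E/P = 62.1600/197 = 0.3155

0.3155 hours


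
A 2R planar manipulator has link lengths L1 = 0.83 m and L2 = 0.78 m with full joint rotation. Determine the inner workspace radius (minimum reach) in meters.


r_min = |L1 - L2| = |0.83 - 0.78| = 0.0500

0.0500 m


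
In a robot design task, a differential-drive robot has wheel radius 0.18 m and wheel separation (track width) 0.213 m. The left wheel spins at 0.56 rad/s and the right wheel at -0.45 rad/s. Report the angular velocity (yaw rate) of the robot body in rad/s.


omega = r*(wR - wL)/L = 0.18*(-0.45 - (0.56))/0.213 = -0.8535

-0.8535 rad/s


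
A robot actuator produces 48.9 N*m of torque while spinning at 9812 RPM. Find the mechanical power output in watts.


omega = 9812 * 2*pi/60 = 1027.510237 rad/s
P = tau * omega = 48.9 * 1027.510237 = 50245.2506

50245.2506 W


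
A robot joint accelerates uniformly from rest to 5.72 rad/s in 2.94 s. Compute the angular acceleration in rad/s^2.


alpha = delta_omega / t = 5.72 / 2.94 = 1.9456

1.9456 rad/s^2


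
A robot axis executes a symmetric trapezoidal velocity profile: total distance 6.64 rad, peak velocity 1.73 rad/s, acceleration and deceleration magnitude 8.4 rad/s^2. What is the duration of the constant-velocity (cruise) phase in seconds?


t_acc = v/a = 0.205952 s, d_acc = v^2/(2a) = 0.178149 rad each
d_cruise = 6.64 - 2*0.178149 = 6.283702 rad
t_cruise = d_cruise/v = 6.283702/1.73 = 3.6322

3.6322 s


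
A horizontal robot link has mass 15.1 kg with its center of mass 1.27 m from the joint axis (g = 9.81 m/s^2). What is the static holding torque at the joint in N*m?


tau = m*g*L = 15.1 * 9.81 * 1.27 = 188.1264

188.1264 N*m


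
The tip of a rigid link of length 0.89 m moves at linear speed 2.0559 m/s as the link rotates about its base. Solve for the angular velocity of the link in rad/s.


omega = v / L = 2.0559 / 0.89 = 2.3100

2.3100 rad/s


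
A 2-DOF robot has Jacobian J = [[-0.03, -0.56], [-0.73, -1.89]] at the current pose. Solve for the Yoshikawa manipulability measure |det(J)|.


det(J) = -0.03*-1.89 - (-0.56)*(-0.73) = -0.3521
|det(J)| = 0.3521

0.3521


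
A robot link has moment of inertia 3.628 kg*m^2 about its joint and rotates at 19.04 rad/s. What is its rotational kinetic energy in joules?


KE = (1/2)*I*omega^2 = 0.5*3.628*19.04^2 = 657.6142

657.6142 J


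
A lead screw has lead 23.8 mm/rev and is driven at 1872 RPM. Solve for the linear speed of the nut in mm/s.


v = lead * (RPM/60) = 23.8*1872/60 = 742.5600

742.5600 mm/s


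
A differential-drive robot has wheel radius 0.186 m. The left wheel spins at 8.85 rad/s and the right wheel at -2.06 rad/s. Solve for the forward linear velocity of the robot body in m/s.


v = r*(wR + wL)/2 = 0.186*(-2.06 + 8.85)/2 = 0.6315

0.6315 m/s


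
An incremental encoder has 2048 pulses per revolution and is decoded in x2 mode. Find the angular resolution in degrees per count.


resolution = 360 / (PPR * 2) = 360 / 4096 = 0.0879

0.0879 degrees


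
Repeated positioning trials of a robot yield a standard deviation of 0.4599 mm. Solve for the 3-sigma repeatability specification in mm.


repeatability = 3*sigma = 3*0.4599 = 1.3797

1.3797 mm


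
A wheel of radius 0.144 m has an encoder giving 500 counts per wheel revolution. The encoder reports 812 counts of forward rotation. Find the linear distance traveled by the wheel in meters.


revs = 812/500 = 1.624000
d = revs * 2*pi*r = 1.624000 * 2*pi*0.144 = 1.4694

1.4694 m


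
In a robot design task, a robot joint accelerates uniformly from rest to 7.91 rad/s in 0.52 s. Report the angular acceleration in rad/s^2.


alpha = delta_omega / t = 7.91 / 0.52 = 15.2115

15.2115 rad/s^2


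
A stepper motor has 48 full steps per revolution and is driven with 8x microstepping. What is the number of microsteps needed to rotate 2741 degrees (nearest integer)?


step_size = 360/(48*8) = 360/384 = 0.937500 deg
n = 2741/(360/384) = 2741*384/360 = 2923.7333 -> 2924

2924 steps


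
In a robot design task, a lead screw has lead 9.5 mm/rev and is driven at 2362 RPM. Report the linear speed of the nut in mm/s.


v = lead * (RPM/60) = 9.5*2362/60 = 373.9833

373.9833 mm/s


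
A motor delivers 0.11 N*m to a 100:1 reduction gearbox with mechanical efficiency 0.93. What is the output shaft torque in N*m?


tau_out = tau_in * N * eta = 0.11 * 100 * 0.93 = 10.2300

10.2300 N*m


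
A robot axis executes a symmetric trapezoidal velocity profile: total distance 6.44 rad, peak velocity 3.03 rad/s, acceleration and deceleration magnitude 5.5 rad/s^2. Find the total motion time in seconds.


t_acc = v/a = 3.03/5.5 = 0.550909 s
d_acc = v^2/(2a) = 0.834627 rad (each ramp)
d_cruise = 6.44 - 2*0.834627 = 4.770746 rad
t_cruise = 4.770746/3.03 = 1.574504 s
t_total = 2*0.550909 + 1.574504 = 2.6763

2.6763 s


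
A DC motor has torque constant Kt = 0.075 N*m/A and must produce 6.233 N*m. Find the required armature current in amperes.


I = tau / Kt = 6.233/0.075 = 83.1067

83.1067 A


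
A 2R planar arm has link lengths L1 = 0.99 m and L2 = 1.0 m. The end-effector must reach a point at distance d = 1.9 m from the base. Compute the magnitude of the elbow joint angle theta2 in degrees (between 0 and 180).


cos(th2) = (d^2 - L1^2 - L2^2)/(2*L1*L2) = (1.9^2 - 0.99^2 - 1.0^2)/(2*0.99*1.0) = 0.82318182
th2 = acos(0.82318182) = 34.5954 deg

34.5954 degrees


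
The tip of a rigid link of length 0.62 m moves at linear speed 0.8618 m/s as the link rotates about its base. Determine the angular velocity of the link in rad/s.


omega = v / L = 0.8618 / 0.62 = 1.3900

1.3900 rad/s


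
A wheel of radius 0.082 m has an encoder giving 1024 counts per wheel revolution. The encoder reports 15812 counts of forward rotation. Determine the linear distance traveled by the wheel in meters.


revs = 15812/1024 = 15.441406
d = revs * 2*pi*r = 15.441406 * 2*pi*0.082 = 7.9557

7.9557 m


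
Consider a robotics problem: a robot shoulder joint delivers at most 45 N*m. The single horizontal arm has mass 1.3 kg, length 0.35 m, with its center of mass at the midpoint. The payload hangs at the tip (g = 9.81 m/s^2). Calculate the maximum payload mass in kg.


tau_arm = m_arm*g*(L/2) = 1.3*9.81*0.35/2 = 2.2318 N*m
tau_payload = tau_max - tau_arm = 45 - 2.2318 = 42.7682
m_payload = tau_payload / (g*L) = 42.7682 / (9.81*0.35) = 12.4562

12.4562 kg


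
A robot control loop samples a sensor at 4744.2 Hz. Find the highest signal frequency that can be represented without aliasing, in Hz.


f_max = f_s/2 = 4744.2/2 = 2372.1000

2372.1000 Hz


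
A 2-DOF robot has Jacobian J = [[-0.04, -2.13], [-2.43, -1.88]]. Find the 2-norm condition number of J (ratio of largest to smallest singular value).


JJ^T eigenvalues: trace(JJ^T) = 13.9778, det(JJ^T) = det(J)^2 = 26.01714049
s_max^2 = (13.9778 + sqrt(91.31033088))/2 = 11.76672196
s_min^2 = (13.9778 - sqrt(91.31033088))/2 = 2.21107804
kappa = s_max/s_min = sqrt(11.76672196/2.21107804) = 2.3069

2.3069


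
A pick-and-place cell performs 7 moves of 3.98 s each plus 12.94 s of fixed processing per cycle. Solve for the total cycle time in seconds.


T = 7*3.98 + 12.94 = 40.8000

40.8000 s


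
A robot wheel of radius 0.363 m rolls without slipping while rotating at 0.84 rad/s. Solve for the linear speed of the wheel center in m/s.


v = omega * r = 0.84 * 0.363 = 0.3049

0.3049 m/s


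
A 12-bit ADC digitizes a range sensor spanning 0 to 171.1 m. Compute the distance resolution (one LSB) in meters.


res = range / 2^n = 171.1/2^12 = 171.1/4096 = 0.0418

0.0418 m


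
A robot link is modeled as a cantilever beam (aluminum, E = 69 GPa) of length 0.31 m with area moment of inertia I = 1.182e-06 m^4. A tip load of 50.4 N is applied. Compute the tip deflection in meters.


delta = F*L^3/(3*E*I) = 50.4*0.31^3/(3*6.900e+10*1.182e-06)
      = 1.5014664/244674 = 6.1366e-06

6.1366e-06 m


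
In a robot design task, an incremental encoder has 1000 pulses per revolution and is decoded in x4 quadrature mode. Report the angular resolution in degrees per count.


resolution = 360 / (PPR * 4) = 360 / 4000 = 0.0900

0.0900 degrees


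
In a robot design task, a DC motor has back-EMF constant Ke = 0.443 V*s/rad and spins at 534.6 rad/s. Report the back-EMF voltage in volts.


V_emf = Ke * omega = 0.443*534.6 = 236.8278

236.8278 V


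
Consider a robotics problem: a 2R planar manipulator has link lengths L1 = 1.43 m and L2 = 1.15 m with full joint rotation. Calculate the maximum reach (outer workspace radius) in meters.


r_max = L1 + L2 = 1.43 + 1.15 = 2.5800

2.5800 m


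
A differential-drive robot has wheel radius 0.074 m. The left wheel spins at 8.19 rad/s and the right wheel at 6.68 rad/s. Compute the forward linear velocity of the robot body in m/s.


v = r*(wR + wL)/2 = 0.074*(6.68 + 8.19)/2 = 0.5502

0.5502 m/s


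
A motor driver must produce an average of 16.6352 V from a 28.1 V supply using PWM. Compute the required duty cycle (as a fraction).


D = V_avg/V_supply = 16.6352/28.1 = 0.5920

0.5920


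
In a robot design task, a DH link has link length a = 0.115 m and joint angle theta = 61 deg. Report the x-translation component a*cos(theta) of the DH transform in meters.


a*cos(theta) = 0.115*cos(61 deg) = 0.0558

0.0558 m


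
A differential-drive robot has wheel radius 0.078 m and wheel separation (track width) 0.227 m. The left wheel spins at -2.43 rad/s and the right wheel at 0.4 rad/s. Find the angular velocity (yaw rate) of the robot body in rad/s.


omega = r*(wR - wL)/L = 0.078*(0.4 - (-2.43))/0.227 = 0.9724

0.9724 rad/s


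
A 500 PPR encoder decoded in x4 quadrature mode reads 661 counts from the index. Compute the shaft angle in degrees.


angle = counts * 360 / (PPR*4) = 661 * 360 / 2000 = 118.9800

118.9800 degrees


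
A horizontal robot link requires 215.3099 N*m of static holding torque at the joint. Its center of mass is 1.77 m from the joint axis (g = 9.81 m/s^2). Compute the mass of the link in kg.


m = tau / (g*L) = 215.3099 / (9.81 * 1.77) = 12.4000

12.4000 kg


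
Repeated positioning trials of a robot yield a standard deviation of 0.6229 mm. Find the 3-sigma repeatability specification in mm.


repeatability = 3*sigma = 3*0.6229 = 1.8687

1.8687 mm


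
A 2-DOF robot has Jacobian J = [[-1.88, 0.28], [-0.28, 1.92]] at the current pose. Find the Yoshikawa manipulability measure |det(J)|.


det(J) = -1.88*1.92 - (0.28)*(-0.28) = -3.5312
|det(J)| = 3.5312

3.5312


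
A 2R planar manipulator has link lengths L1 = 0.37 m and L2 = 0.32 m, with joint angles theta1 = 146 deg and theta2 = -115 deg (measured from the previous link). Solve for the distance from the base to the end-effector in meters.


x = L1*cos(th1) + L2*cos(th1+th2) = -0.032450
y = L1*sin(th1) + L2*sin(th1+th2) = 0.371714
d = sqrt(x^2 + y^2) = sqrt(0.001053 + 0.138171) = 0.3731

0.3731 m


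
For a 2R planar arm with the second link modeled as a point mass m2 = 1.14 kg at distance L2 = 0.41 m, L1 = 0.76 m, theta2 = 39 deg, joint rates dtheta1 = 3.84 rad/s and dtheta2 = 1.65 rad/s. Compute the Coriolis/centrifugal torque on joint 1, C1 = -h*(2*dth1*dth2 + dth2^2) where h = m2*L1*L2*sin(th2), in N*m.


h = m2*L1*L2*sin(th2) = 1.14*0.76*0.41*sin(39 deg) = 0.223550
C1 = -h*(2*3.84*1.65 + 1.65^2) = -0.223550*15.3945 = -3.4414

-3.4414 N*m


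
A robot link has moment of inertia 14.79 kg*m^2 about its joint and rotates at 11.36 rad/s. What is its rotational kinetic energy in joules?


KE = (1/2)*I*omega^2 = 0.5*14.79*11.36^2 = 954.3218

954.3218 J


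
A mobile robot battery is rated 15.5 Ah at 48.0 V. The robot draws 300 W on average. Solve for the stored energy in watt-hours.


E = capacity * V = 15.5*48.0 = 744.0000

744.0000 Wh


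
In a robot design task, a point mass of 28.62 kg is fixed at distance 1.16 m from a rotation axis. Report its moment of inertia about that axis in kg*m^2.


I = m*r^2 = 28.62*1.16^2 = 38.5111

38.5111 kg*m^2


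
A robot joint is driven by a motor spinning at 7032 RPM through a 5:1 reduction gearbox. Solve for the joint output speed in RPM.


omega_joint = omega_motor / N = 7032 / 5 = 1406.4000

1406.4000 RPM


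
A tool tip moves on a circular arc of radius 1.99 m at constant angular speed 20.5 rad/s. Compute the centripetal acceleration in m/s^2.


a_c = omega^2 * r = 20.5^2 * 1.99 = 836.2975

836.2975 m/s^2


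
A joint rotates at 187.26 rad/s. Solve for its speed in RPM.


RPM = 187.26 * 60/(2*pi) = 1788.2013

1788.2013 RPM


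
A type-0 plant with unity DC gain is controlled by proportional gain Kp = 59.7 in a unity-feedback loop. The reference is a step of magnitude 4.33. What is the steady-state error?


e_ss = R/(1 + Kp) = 4.33/(1 + 59.7) = 4.33/60.7000 = 0.0713

0.0713


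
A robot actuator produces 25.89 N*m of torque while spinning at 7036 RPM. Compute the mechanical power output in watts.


omega = 7036 * 2*pi/60 = 736.808197 rad/s
P = tau * omega = 25.89 * 736.808197 = 19075.9642

19075.9642 W


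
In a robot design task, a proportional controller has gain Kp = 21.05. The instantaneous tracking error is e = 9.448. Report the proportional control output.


u_P = Kp * e = 21.05 * 9.448 = 198.8804

198.8804


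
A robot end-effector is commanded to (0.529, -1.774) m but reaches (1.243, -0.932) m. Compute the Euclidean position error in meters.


dx = 1.243 - (0.529) = 0.7140, dy = -0.932 - (-1.774) = 0.8420
err = sqrt(0.509796 + 0.708964) = 1.1040

1.1040 m


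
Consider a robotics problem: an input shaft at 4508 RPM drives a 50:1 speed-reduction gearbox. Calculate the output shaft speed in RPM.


omega_out = omega_in / N = 4508 / 50 = 90.1600

90.1600 RPM


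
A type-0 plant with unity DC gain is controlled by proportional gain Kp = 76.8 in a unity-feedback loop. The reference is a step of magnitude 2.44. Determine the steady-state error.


e_ss = R/(1 + Kp) = 2.44/(1 + 76.8) = 2.44/77.8000 = 0.0314

0.0314


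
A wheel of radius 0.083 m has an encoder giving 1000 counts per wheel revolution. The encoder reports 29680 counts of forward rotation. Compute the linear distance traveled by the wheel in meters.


revs = 29680/1000 = 29.680000
d = revs * 2*pi*r = 29.680000 * 2*pi*0.083 = 15.4783

15.4783 m


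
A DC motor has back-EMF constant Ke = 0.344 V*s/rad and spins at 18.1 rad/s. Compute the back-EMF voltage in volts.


V_emf = Ke * omega = 0.344*18.1 = 6.2264

6.2264 V


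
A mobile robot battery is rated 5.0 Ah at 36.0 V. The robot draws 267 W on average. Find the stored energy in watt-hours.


E = capacity * V = 5.0*36.0 = 180.0000

180.0000 Wh


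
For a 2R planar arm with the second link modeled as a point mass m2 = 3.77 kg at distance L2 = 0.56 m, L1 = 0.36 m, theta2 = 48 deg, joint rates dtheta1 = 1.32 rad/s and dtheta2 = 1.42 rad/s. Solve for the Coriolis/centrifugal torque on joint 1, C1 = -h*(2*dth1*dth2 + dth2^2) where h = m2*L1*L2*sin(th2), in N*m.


h = m2*L1*L2*sin(th2) = 3.77*0.36*0.56*sin(48 deg) = 0.564814
C1 = -h*(2*1.32*1.42 + 1.42^2) = -0.564814*5.7652 = -3.2563

-3.2563 N*m


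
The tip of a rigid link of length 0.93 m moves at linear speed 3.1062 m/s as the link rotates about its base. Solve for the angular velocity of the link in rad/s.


omega = v / L = 3.1062 / 0.93 = 3.3400

3.3400 rad/s


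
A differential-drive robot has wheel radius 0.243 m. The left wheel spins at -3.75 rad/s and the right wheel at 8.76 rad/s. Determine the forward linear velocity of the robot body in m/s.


v = r*(wR + wL)/2 = 0.243*(8.76 + -3.75)/2 = 0.6087

0.6087 m/s


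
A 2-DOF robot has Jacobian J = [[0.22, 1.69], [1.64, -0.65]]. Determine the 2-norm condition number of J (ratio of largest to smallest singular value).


JJ^T eigenvalues: trace(JJ^T) = 6.0166, det(JJ^T) = det(J)^2 = 8.49489316
s_max^2 = (6.0166 + sqrt(2.21990292))/2 = 3.75326693
s_min^2 = (6.0166 - sqrt(2.21990292))/2 = 2.26333307
kappa = s_max/s_min = sqrt(3.75326693/2.26333307) = 1.2877

1.2877


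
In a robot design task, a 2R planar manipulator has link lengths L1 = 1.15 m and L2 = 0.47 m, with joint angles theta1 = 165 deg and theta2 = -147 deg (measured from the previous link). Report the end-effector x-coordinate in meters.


x = L1*cos(th1) + L2*cos(th1+th2) = 1.15*cos(165 deg) + 0.47*cos(18 deg) = -0.6638

-0.6638 m


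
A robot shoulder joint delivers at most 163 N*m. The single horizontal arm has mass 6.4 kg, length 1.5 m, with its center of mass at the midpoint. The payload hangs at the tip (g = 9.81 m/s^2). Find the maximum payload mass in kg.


tau_arm = m_arm*g*(L/2) = 6.4*9.81*1.5/2 = 47.0880 N*m
tau_payload = tau_max - tau_arm = 163 - 47.0880 = 115.9120
m_payload = tau_payload / (g*L) = 115.9120 / (9.81*1.5) = 7.8771

7.8771 kg


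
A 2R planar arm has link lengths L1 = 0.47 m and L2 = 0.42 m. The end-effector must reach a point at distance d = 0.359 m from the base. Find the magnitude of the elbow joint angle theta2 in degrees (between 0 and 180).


cos(th2) = (d^2 - L1^2 - L2^2)/(2*L1*L2) = (0.359^2 - 0.47^2 - 0.42^2)/(2*0.47*0.42) = -0.67988602
th2 = acos(-0.67988602) = 132.8347 deg

132.8347 degrees


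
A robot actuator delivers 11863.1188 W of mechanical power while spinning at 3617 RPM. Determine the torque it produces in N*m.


omega = 3617 * 2*pi/60 = 378.771354 rad/s
tau = P / omega = 11863.1188 / 378.771354 = 31.3200

31.3200 N*m


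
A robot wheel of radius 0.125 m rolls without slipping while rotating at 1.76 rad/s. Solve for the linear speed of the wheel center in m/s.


v = omega * r = 1.76 * 0.125 = 0.2200

0.2200 m/s


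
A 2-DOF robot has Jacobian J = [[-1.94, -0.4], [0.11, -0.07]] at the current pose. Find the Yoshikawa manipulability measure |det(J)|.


det(J) = -1.94*-0.07 - (-0.4)*(0.11) = 0.1798
|det(J)| = 0.1798

0.1798


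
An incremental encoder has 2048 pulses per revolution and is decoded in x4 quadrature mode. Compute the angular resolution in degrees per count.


resolution = 360 / (PPR * 4) = 360 / 8192 = 0.0439

0.0439 degrees


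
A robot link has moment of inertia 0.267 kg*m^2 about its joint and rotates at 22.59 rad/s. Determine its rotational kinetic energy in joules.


KE = (1/2)*I*omega^2 = 0.5*0.267*22.59^2 = 68.1261

68.1261 J


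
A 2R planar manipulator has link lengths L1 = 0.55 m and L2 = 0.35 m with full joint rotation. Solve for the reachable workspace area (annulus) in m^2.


r_max = L1 + L2 = 0.9000, r_min = |L1 - L2| = 0.2000
A = pi*(r_max^2 - r_min^2) = pi*(0.8100 - 0.0400) = 2.4190

2.4190 m^2


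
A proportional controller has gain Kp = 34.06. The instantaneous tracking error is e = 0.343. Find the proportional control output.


u_P = Kp * e = 34.06 * 0.343 = 11.6826

11.6826


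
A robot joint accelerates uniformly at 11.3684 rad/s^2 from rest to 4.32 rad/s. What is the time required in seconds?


t = delta_omega / alpha = 4.32 / 11.3684 = 0.3800

0.3800 s


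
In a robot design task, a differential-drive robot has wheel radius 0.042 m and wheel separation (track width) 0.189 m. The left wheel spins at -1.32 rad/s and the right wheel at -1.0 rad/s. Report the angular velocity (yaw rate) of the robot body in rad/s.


omega = r*(wR - wL)/L = 0.042*(-1.0 - (-1.32))/0.189 = 0.0711

0.0711 rad/s


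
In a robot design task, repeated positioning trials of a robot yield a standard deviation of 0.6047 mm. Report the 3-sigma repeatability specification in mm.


repeatability = 3*sigma = 3*0.6047 = 1.8141

1.8141 mm


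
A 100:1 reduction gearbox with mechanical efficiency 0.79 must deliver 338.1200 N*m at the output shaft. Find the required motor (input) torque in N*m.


tau_in = tau_out / (N * eta) = 338.1200 / (100 * 0.79) = 4.2800

4.2800 N*m


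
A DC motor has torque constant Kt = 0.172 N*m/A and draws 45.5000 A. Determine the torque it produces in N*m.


tau = Kt * I = 0.172*45.5000 = 7.8260

7.8260 N*m


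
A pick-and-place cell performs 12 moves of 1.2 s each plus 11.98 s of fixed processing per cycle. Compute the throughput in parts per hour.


T_cycle = 12*1.2 + 11.98 = 26.3800 s
rate = 3600/T = 136.4670

136.4670 parts/hour


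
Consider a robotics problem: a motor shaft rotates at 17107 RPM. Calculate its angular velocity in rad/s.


omega = 17107 * 2*pi/60 = 1791.4409

1791.4409 rad/s


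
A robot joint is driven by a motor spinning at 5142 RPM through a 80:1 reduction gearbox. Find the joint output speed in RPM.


omega_joint = omega_motor / N = 5142 / 80 = 64.2750

64.2750 RPM


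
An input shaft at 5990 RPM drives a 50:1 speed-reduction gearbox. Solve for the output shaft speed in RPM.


omega_out = omega_in / N = 5990 / 50 = 119.8000

119.8000 RPM


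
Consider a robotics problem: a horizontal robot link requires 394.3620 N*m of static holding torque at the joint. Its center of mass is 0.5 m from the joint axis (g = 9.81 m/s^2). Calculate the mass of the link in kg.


m = tau / (g*L) = 394.3620 / (9.81 * 0.5) = 80.4000

80.4000 kg


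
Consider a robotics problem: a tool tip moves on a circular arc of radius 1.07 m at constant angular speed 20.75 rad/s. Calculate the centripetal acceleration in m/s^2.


a_c = omega^2 * r = 20.75^2 * 1.07 = 460.7019

460.7019 m/s^2


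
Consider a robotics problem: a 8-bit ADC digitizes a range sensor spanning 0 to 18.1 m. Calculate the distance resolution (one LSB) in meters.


res = range / 2^n = 18.1/2^8 = 18.1/256 = 0.0707

0.0707 m


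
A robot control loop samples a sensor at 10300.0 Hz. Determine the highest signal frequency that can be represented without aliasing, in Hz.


f_max = f_s/2 = 10300.0/2 = 5150.0000

5150.0000 Hz


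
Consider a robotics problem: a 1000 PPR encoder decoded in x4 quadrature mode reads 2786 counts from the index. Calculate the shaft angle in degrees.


angle = counts * 360 / (PPR*4) = 2786 * 360 / 4000 = 250.7400

250.7400 degrees


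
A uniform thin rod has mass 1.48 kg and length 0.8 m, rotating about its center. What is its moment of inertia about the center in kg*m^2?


I = (1/12)*m*L^2 = (1/12)*1.48*0.8^2 = 0.0789

0.0789 kg*m^2


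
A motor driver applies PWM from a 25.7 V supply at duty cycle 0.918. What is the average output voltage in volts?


V_avg = V_supply * D = 25.7*0.918 = 23.5926

23.5926 V


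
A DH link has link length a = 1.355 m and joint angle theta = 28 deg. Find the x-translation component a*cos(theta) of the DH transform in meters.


a*cos(theta) = 1.355*cos(28 deg) = 1.1964

1.1964 m


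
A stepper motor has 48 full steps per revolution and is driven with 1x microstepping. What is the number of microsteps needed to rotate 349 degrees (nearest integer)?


step_size = 360/(48*1) = 360/48 = 7.500000 deg
n = 349/(360/48) = 349*48/360 = 46.5333 -> 47

47 steps


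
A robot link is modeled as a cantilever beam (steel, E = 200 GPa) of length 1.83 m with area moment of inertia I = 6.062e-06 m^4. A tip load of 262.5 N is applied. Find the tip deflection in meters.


delta = F*L^3/(3*E*I) = 262.5*1.83^3/(3*2.000e+11*6.062e-06)
      = 1608.7278375/3637200 = 4.4230e-04

4.4230e-04 m
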